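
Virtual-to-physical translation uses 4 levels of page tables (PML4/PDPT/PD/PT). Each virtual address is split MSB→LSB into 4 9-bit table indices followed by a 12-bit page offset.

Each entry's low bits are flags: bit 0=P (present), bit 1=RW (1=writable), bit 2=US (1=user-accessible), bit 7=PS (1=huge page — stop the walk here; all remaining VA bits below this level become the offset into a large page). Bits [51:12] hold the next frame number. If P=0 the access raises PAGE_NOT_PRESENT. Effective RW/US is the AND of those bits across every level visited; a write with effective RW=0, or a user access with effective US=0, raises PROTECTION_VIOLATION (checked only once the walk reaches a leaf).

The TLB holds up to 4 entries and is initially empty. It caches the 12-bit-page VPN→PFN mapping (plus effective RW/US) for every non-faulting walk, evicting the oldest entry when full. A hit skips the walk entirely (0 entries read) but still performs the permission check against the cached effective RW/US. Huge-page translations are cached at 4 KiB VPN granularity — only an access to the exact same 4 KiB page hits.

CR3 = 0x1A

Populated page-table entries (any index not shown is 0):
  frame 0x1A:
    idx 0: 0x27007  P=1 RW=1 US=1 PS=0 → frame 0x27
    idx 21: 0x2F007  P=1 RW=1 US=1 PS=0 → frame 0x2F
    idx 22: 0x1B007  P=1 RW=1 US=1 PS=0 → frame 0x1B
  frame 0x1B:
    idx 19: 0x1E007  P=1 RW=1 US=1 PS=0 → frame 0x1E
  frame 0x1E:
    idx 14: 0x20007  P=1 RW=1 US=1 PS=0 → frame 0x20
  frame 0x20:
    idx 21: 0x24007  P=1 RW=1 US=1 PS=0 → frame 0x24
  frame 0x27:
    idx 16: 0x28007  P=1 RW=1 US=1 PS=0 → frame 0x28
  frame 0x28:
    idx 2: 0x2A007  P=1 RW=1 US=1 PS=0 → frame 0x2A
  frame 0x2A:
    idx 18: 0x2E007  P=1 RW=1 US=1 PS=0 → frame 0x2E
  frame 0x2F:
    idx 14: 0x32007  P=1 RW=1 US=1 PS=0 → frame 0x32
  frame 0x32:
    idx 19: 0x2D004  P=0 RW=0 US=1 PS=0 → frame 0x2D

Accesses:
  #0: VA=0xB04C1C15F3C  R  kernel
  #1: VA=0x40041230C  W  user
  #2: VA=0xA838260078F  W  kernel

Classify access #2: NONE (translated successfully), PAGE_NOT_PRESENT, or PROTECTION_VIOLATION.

Per-access translation:
#0 VA=0xB04C1C15F3C (r,kernel):
  lvl0: tbl 0x1A, slot 22 ⇒ 0x1B007 (P1/RW1/US1/PS0)
  lvl1: tbl 0x1B, slot 19 ⇒ 0x1E007 (P1/RW1/US1/PS0)
  lvl2: tbl 0x1E, slot 14 ⇒ 0x20007 (P1/RW1/US1/PS0)
  lvl3: tbl 0x20, slot 21 ⇒ 0x24007 (P1/RW1/US1/PS0)
  → PA=0x24F3C  (4 entries read)
#1 VA=0x40041230C (w,user):
  lvl0: tbl 0x1A, slot 0 ⇒ 0x27007 (P1/RW1/US1/PS0)
  lvl1: tbl 0x27, slot 16 ⇒ 0x28007 (P1/RW1/US1/PS0)
  lvl2: tbl 0x28, slot 2 ⇒ 0x2A007 (P1/RW1/US1/PS0)
  lvl3: tbl 0x2A, slot 18 ⇒ 0x2E007 (P1/RW1/US1/PS0)
  → PA=0x2E30C  (4 entries read)
#2 VA=0xA838260078F (w,kernel):
  lvl0: tbl 0x1A, slot 21 ⇒ 0x2F007 (P1/RW1/US1/PS0)
  lvl1: tbl 0x2F, slot 14 ⇒ 0x32007 (P1/RW1/US1/PS0)
  lvl2: tbl 0x32, slot 19 ⇒ 0x2D004 (P0/RW0/US1/PS0)
  → PAGE_NOT_PRESENT  (3 entries read)

Access #2 fault: PAGE_NOT_PRESENT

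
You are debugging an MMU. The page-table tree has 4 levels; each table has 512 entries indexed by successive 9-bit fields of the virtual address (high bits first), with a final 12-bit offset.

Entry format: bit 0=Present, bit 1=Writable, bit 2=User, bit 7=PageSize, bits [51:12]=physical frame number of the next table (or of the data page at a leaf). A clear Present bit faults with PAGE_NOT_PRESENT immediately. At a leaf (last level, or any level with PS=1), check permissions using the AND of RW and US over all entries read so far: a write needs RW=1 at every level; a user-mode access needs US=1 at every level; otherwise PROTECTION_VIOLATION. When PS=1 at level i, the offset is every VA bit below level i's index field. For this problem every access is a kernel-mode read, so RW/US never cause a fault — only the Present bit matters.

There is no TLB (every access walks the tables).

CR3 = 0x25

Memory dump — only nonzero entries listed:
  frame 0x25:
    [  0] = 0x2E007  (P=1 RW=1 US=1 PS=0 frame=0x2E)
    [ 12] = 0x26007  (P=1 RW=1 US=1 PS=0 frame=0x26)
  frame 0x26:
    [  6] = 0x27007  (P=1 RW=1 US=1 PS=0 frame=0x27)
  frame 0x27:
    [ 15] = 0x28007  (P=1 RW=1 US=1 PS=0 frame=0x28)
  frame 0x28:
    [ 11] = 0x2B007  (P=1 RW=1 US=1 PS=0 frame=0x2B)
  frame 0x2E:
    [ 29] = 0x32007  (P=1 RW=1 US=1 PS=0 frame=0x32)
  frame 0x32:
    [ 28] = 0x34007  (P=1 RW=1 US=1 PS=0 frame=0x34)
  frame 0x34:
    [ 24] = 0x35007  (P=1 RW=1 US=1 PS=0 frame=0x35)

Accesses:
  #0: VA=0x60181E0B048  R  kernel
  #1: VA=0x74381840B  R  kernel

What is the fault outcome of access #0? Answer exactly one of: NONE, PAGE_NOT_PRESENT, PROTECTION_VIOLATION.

Walk each access:
#0 VA=0x60181E0B048 (r,kernel):
  [0] read 0x25 idx=12: raw=0x26007 flags P=1 W=1 U=1 S=0
  [1] read 0x26 idx=6: raw=0x27007 flags P=1 W=1 U=1 S=0
  [2] read 0x27 idx=15: raw=0x28007 flags P=1 W=1 U=1 S=0
  [3] read 0x28 idx=11: raw=0x2B007 flags P=1 W=1 U=1 S=0
  ✓ 0x2B048  — 4 lookups
#1 VA=0x74381840B (r,kernel):
  [0] read 0x25 idx=0: raw=0x2E007 flags P=1 W=1 U=1 S=0
  [1] read 0x2E idx=29: raw=0x32007 flags P=1 W=1 U=1 S=0
  [2] read 0x32 idx=28: raw=0x34007 flags P=1 W=1 U=1 S=0
  [3] read 0x34 idx=24: raw=0x35007 flags P=1 W=1 U=1 S=0
  ✓ 0x3540B  — 4 lookups

Access #0 fault: NONE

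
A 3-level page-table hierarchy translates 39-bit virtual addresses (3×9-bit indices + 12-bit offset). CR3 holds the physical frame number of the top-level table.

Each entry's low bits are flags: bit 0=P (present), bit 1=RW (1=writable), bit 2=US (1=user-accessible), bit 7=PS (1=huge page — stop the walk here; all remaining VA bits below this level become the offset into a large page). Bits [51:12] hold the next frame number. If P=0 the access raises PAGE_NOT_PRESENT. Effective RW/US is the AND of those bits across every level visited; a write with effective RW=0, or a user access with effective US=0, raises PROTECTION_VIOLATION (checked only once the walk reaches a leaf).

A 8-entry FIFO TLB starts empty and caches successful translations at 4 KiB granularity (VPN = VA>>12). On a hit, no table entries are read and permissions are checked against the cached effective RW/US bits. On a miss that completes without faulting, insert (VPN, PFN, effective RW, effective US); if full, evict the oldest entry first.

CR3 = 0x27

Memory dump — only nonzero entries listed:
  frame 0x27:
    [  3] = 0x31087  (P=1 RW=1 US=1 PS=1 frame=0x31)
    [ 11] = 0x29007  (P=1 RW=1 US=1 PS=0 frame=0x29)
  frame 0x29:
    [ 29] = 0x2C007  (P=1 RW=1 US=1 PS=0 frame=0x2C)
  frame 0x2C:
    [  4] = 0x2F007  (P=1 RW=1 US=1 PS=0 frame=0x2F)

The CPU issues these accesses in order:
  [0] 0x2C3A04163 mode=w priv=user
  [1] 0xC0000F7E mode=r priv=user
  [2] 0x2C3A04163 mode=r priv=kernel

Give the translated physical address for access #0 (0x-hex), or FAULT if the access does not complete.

Trace:
#0 VA=0x2C3A04163 (w,user):
  [0] read 0x27 idx=11: raw=0x29007 flags P=1 W=1 U=1 S=0
  [1] read 0x29 idx=29: raw=0x2C007 flags P=1 W=1 U=1 S=0
  [2] read 0x2C idx=4: raw=0x2F007 flags P=1 W=1 U=1 S=0
  → PA=0x2F163  (3 entries read)
#1 VA=0xC0000F7E (r,user):
  [0] read 0x27 idx=3: raw=0x31087 flags P=1 W=1 U=1 S=1
  → PA=0x31F7E (huge @L0)  (1 entries read)
#2 VA=0x2C3A04163 (r,kernel):
  TLB hit vpn=0x2C3A04 → PA=0x2F163

Access #0 PA: 0x2F163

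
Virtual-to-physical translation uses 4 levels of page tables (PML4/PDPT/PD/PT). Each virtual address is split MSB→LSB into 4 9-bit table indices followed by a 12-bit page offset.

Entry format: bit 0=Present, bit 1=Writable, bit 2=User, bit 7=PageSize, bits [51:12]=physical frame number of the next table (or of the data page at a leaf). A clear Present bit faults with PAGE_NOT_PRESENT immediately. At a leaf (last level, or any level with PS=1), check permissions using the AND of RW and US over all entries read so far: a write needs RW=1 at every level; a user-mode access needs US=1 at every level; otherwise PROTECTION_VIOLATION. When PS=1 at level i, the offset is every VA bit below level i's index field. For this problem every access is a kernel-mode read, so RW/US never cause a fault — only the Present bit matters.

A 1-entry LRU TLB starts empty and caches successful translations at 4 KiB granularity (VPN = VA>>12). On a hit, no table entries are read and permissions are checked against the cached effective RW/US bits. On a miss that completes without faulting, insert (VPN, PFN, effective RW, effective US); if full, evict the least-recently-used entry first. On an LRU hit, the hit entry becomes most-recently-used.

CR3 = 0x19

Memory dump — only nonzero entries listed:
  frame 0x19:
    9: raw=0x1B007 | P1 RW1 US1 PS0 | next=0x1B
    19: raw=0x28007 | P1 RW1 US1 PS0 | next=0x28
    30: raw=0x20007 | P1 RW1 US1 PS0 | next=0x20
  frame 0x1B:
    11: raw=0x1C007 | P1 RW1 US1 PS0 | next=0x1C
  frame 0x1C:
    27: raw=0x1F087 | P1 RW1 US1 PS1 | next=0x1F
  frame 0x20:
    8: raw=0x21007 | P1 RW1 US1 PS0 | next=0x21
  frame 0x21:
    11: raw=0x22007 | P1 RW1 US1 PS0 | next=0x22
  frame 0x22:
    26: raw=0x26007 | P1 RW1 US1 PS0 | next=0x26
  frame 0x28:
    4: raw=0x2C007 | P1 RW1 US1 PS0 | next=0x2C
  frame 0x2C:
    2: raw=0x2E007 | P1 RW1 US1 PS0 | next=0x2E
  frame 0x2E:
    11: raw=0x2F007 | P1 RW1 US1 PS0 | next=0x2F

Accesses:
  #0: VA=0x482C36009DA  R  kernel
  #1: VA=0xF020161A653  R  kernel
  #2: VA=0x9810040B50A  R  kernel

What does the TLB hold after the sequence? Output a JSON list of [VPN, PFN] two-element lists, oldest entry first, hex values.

Per-access translation:
#0 VA=0x482C36009DA (r,kernel):
  L0: frame=0x19 idx=9 entry=0x1B007 [P=1 RW=1 US=1 PS=0]
  L1: frame=0x1B idx=11 entry=0x1C007 [P=1 RW=1 US=1 PS=0]
  L2: frame=0x1C idx=27 entry=0x1F087 [P=1 RW=1 US=1 PS=1]
  ⇒ phys 0x1F9DA (huge @L2)  [3 reads]
#1 VA=0xF020161A653 (r,kernel):
  L0: frame=0x19 idx=30 entry=0x20007 [P=1 RW=1 US=1 PS=0]
  L1: frame=0x20 idx=8 entry=0x21007 [P=1 RW=1 US=1 PS=0]
  L2: frame=0x21 idx=11 entry=0x22007 [P=1 RW=1 US=1 PS=0]
  L3: frame=0x22 idx=26 entry=0x26007 [P=1 RW=1 US=1 PS=0]
  ⇒ phys 0x26653  [4 reads]
#2 VA=0x9810040B50A (r,kernel):
  L0: frame=0x19 idx=19 entry=0x28007 [P=1 RW=1 US=1 PS=0]
  L1: frame=0x28 idx=4 entry=0x2C007 [P=1 RW=1 US=1 PS=0]
  L2: frame=0x2C idx=2 entry=0x2E007 [P=1 RW=1 US=1 PS=0]
  L3: frame=0x2E idx=11 entry=0x2F007 [P=1 RW=1 US=1 PS=0]
  ⇒ phys 0x2F50A  [4 reads]

TLB: [["0x9810040B", "0x2F"]]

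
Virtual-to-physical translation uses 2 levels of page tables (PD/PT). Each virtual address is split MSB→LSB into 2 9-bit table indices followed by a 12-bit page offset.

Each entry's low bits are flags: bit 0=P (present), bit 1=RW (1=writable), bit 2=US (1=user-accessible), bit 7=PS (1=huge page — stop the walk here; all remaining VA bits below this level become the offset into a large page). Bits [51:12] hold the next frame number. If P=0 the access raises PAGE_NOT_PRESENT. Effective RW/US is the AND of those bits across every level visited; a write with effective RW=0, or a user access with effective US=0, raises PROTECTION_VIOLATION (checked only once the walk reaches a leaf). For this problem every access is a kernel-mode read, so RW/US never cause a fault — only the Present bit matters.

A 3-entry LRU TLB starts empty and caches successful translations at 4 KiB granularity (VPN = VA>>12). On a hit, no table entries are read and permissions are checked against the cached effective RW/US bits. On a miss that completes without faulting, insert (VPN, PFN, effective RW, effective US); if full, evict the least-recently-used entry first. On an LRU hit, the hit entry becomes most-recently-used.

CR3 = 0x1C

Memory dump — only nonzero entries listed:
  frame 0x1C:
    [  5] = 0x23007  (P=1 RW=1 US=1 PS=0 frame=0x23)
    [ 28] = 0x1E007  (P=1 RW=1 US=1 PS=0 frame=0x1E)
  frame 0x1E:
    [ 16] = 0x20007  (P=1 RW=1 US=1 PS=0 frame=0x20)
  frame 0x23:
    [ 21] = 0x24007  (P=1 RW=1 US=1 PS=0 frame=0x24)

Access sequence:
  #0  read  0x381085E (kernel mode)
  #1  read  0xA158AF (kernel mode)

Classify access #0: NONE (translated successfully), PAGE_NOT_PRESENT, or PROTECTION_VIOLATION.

Trace:
#0 VA=0x381085E (r,kernel):
  lvl0: tbl 0x1C, slot 28 ⇒ 0x1E007 (P1/RW1/US1/PS0)
  lvl1: tbl 0x1E, slot 16 ⇒ 0x20007 (P1/RW1/US1/PS0)
  ✓ 0x2085E  — 2 lookups
#1 VA=0xA158AF (r,kernel):
  lvl0: tbl 0x1C, slot 5 ⇒ 0x23007 (P1/RW1/US1/PS0)
  lvl1: tbl 0x23, slot 21 ⇒ 0x24007 (P1/RW1/US1/PS0)
  ✓ 0x248AF  — 2 lookups

Access #0 fault: NONE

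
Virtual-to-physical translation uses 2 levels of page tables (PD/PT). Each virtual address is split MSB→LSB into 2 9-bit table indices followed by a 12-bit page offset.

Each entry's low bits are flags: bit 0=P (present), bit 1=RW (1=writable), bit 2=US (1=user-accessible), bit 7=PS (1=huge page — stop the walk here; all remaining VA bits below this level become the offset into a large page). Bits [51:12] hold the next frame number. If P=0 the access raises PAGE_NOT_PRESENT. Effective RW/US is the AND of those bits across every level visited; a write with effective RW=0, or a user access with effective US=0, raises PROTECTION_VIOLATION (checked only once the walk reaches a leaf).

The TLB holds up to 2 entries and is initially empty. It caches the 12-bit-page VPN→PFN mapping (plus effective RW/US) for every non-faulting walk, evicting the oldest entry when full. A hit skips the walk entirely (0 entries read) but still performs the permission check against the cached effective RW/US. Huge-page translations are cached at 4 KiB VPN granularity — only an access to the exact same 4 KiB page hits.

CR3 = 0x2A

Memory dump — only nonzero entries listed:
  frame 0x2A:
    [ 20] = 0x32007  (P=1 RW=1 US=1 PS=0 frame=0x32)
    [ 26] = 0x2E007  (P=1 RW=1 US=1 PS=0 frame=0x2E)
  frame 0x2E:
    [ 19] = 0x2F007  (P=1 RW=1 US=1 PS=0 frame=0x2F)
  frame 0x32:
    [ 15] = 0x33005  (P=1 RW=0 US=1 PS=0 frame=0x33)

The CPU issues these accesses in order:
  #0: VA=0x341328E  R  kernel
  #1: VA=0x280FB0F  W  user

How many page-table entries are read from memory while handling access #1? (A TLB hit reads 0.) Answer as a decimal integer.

Walk each access:
#0 VA=0x341328E (r,kernel):
  L0 @0x2A[26] → 0x2E007  P=1,RW=1,US=1,PS=0
  L1 @0x2E[19] → 0x2F007  P=1,RW=1,US=1,PS=0
  → PA=0x2F28E  (2 entries read)
#1 VA=0x280FB0F (w,user):
  L0 @0x2A[20] → 0x32007  P=1,RW=1,US=1,PS=0
  L1 @0x32[15] → 0x33005  P=1,RW=0,US=1,PS=0
  ⇒ fault: PROTECTION_VIOLATION  — 2 lookups

Entries read for #1: 2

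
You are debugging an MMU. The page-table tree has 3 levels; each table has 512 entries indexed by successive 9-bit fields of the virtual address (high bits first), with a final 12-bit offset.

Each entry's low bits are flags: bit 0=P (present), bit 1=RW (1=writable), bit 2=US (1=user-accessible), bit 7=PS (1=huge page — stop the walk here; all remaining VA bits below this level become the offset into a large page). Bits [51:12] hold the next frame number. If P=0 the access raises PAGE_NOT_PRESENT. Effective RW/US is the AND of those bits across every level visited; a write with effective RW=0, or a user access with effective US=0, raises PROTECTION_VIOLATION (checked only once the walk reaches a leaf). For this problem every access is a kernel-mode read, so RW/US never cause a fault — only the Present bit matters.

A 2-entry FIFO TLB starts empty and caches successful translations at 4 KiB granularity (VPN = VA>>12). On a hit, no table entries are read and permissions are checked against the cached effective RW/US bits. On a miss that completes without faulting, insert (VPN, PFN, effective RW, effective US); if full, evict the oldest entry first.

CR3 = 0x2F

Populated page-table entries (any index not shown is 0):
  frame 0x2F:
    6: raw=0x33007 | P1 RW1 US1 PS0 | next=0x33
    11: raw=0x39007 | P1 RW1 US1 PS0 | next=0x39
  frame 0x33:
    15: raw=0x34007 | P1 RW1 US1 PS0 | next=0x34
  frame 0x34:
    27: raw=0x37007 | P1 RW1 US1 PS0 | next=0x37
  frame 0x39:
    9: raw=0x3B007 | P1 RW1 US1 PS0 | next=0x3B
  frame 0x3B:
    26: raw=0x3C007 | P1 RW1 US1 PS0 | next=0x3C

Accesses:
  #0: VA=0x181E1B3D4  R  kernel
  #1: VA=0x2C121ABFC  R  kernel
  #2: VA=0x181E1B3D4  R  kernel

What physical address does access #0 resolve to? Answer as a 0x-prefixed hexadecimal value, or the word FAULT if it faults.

Trace:
#0 VA=0x181E1B3D4 (r,kernel):
  L0: frame=0x2F idx=6 entry=0x33007 [P=1 RW=1 US=1 PS=0]
  L1: frame=0x33 idx=15 entry=0x34007 [P=1 RW=1 US=1 PS=0]
  L2: frame=0x34 idx=27 entry=0x37007 [P=1 RW=1 US=1 PS=0]
  ⇒ phys 0x373D4  [3 reads]
#1 VA=0x2C121ABFC (r,kernel):
  L0: frame=0x2F idx=11 entry=0x39007 [P=1 RW=1 US=1 PS=0]
  L1: frame=0x39 idx=9 entry=0x3B007 [P=1 RW=1 US=1 PS=0]
  L2: frame=0x3B idx=26 entry=0x3C007 [P=1 RW=1 US=1 PS=0]
  ⇒ phys 0x3CBFC  [3 reads]
#2 VA=0x181E1B3D4 (r,kernel):
  TLB hit vpn=0x181E1B → PA=0x373D4

Access #0 PA: 0x373D4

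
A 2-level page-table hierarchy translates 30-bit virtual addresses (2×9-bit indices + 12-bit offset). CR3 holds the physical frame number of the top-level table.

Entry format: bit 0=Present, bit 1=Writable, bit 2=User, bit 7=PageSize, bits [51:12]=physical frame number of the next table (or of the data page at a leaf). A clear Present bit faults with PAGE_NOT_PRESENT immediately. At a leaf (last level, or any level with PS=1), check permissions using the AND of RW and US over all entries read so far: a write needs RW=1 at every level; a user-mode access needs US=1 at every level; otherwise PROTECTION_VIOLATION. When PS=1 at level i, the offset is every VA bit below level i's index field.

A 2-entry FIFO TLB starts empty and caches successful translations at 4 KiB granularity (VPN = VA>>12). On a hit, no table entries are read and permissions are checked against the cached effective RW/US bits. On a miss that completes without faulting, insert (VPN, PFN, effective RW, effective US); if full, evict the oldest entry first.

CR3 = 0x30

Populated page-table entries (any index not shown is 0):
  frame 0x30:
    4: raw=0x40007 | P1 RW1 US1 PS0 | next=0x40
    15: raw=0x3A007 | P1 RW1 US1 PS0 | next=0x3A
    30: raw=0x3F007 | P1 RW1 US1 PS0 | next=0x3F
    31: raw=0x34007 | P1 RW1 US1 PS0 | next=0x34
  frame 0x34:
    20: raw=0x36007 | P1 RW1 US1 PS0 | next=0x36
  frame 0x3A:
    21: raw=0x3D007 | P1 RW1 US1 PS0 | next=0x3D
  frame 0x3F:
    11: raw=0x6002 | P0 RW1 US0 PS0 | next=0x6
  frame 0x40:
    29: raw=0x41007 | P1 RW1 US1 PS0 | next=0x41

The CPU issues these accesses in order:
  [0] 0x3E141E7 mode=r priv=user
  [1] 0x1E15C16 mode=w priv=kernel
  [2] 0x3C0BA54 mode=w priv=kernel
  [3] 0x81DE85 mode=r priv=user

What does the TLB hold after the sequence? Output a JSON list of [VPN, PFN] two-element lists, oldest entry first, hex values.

Walk each access:
#0 VA=0x3E141E7 (r,user):
  [0] read 0x30 idx=31: raw=0x34007 flags P=1 W=1 U=1 S=0
  [1] read 0x34 idx=20: raw=0x36007 flags P=1 W=1 U=1 S=0
  → PA=0x361E7  (2 entries read)
#1 VA=0x1E15C16 (w,kernel):
  [0] read 0x30 idx=15: raw=0x3A007 flags P=1 W=1 U=1 S=0
  [1] read 0x3A idx=21: raw=0x3D007 flags P=1 W=1 U=1 S=0
  → PA=0x3DC16  (2 entries read)
#2 VA=0x3C0BA54 (w,kernel):
  [0] read 0x30 idx=30: raw=0x3F007 flags P=1 W=1 U=1 S=0
  [1] read 0x3F idx=11: raw=0x6002 flags P=0 W=1 U=0 S=0
  ⇒ fault: PAGE_NOT_PRESENT  — 2 lookups
#3 VA=0x81DE85 (r,user):
  [0] read 0x30 idx=4: raw=0x40007 flags P=1 W=1 U=1 S=0
  [1] read 0x40 idx=29: raw=0x41007 flags P=1 W=1 U=1 S=0
  → PA=0x41E85  (2 entries read)

TLB: [["0x1E15", "0x3D"], ["0x81D", "0x41"]]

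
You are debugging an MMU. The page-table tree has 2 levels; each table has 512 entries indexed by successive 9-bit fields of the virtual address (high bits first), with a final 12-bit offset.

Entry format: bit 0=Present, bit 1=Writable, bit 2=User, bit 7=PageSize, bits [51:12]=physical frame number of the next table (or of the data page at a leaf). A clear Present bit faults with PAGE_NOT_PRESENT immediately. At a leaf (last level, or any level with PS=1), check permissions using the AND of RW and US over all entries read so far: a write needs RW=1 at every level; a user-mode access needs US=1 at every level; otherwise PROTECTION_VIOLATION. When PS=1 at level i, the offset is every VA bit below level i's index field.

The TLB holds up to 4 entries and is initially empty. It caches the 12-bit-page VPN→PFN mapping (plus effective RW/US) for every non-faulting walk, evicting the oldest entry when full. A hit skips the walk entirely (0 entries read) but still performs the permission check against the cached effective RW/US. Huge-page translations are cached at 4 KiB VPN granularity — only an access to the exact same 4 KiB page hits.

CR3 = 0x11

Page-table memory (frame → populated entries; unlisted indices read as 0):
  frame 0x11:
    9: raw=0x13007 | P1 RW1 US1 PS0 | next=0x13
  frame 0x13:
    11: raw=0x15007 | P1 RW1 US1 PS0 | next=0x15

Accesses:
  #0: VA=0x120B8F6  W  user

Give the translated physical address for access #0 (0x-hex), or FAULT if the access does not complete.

Walk each access:
#0 VA=0x120B8F6 (w,user):
  L0: frame=0x11 idx=9 entry=0x13007 [P=1 RW=1 US=1 PS=0]
  L1: frame=0x13 idx=11 entry=0x15007 [P=1 RW=1 US=1 PS=0]
  → PA=0x158F6  (2 entries read)

Access #0 PA: 0x158F6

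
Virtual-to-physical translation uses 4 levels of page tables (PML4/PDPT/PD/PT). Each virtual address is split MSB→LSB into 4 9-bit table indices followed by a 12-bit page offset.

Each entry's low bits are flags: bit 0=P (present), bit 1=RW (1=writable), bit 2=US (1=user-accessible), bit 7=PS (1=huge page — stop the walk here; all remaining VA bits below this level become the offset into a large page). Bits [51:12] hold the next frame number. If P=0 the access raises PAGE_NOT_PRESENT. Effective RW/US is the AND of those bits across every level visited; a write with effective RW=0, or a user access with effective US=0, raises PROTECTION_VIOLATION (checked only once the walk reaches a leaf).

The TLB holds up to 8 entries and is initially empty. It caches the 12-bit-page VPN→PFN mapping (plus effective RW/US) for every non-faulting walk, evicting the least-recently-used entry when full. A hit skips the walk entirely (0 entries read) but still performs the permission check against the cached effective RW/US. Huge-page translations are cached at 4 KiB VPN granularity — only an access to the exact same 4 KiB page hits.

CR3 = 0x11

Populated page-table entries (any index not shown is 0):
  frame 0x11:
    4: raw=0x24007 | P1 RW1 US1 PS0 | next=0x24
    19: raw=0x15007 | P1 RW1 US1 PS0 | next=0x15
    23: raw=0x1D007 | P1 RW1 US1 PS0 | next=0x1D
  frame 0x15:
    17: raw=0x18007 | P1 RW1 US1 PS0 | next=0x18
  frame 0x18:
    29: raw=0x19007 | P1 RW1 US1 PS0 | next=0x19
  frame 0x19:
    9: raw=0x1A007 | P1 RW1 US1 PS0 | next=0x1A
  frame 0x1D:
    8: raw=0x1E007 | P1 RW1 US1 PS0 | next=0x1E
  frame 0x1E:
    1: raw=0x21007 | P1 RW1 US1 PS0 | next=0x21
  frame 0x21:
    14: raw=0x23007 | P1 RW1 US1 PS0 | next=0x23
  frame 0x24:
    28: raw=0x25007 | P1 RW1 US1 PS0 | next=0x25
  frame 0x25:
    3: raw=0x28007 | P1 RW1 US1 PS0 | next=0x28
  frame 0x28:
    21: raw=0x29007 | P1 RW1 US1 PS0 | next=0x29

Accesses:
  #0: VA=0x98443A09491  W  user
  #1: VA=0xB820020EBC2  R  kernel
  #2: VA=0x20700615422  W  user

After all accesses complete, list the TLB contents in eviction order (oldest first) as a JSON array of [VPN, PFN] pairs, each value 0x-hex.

Per-access translation:
#0 VA=0x98443A09491 (w,user):
  [0] read 0x11 idx=19: raw=0x15007 flags P=1 W=1 U=1 S=0
  [1] read 0x15 idx=17: raw=0x18007 flags P=1 W=1 U=1 S=0
  [2] read 0x18 idx=29: raw=0x19007 flags P=1 W=1 U=1 S=0
  [3] read 0x19 idx=9: raw=0x1A007 flags P=1 W=1 U=1 S=0
  ⇒ phys 0x1A491  [4 reads]
#1 VA=0xB820020EBC2 (r,kernel):
  [0] read 0x11 idx=23: raw=0x1D007 flags P=1 W=1 U=1 S=0
  [1] read 0x1D idx=8: raw=0x1E007 flags P=1 W=1 U=1 S=0
  [2] read 0x1E idx=1: raw=0x21007 flags P=1 W=1 U=1 S=0
  [3] read 0x21 idx=14: raw=0x23007 flags P=1 W=1 U=1 S=0
  ⇒ phys 0x23BC2  [4 reads]
#2 VA=0x20700615422 (w,user):
  [0] read 0x11 idx=4: raw=0x24007 flags P=1 W=1 U=1 S=0
  [1] read 0x24 idx=28: raw=0x25007 flags P=1 W=1 U=1 S=0
  [2] read 0x25 idx=3: raw=0x28007 flags P=1 W=1 U=1 S=0
  [3] read 0x28 idx=21: raw=0x29007 flags P=1 W=1 U=1 S=0
  ⇒ phys 0x29422  [4 reads]

TLB: [["0x98443A09", "0x1A"], ["0xB820020E", "0x23"], ["0x20700615", "0x29"]]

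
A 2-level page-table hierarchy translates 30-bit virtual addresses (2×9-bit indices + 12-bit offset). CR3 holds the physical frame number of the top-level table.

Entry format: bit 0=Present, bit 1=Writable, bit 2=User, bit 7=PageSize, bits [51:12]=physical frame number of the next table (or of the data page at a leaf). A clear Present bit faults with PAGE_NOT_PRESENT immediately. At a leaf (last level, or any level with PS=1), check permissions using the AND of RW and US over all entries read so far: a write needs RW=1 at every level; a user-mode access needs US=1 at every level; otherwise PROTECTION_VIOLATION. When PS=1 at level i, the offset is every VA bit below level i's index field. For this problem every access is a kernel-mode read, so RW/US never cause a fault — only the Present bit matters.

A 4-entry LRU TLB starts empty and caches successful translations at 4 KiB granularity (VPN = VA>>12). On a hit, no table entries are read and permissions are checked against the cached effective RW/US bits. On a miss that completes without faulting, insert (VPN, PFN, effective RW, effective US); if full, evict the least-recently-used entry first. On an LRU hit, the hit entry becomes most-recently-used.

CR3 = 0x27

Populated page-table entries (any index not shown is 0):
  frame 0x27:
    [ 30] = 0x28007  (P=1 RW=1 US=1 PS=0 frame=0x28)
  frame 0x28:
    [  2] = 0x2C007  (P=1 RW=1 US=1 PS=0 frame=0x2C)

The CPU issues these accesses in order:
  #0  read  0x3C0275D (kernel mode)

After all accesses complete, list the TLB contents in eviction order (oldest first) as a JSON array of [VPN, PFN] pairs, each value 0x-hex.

Trace:
#0 VA=0x3C0275D (r,kernel):
  L0 @0x27[30] → 0x28007  P=1,RW=1,US=1,PS=0
  L1 @0x28[2] → 0x2C007  P=1,RW=1,US=1,PS=0
  ⇒ phys 0x2C75D  [2 reads]

TLB: [["0x3C02", "0x2C"]]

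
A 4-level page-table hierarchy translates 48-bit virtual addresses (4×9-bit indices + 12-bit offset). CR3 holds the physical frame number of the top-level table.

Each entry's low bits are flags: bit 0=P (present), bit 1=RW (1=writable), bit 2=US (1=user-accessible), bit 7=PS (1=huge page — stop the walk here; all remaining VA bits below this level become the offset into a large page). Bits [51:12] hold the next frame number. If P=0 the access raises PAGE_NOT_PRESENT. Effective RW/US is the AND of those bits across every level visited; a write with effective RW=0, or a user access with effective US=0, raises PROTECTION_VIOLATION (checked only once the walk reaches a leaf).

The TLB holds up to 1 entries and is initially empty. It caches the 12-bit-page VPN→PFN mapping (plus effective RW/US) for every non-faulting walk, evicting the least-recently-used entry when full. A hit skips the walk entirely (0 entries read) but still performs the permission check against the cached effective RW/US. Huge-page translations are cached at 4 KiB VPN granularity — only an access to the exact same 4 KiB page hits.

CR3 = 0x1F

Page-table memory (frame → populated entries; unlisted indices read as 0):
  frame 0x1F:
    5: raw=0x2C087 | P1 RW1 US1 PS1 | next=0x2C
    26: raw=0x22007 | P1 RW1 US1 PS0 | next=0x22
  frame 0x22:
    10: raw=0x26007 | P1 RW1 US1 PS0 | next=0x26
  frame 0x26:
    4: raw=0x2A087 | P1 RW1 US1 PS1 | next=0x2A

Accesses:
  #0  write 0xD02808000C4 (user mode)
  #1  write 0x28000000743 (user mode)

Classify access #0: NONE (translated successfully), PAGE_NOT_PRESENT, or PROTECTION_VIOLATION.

Per-access translation:
#0 VA=0xD02808000C4 (w,user):
  lvl0: tbl 0x1F, slot 26 ⇒ 0x22007 (P1/RW1/US1/PS0)
  lvl1: tbl 0x22, slot 10 ⇒ 0x26007 (P1/RW1/US1/PS0)
  lvl2: tbl 0x26, slot 4 ⇒ 0x2A087 (P1/RW1/US1/PS1)
  → PA=0x2A0C4 (huge @L2)  (3 entries read)
#1 VA=0x28000000743 (w,user):
  lvl0: tbl 0x1F, slot 5 ⇒ 0x2C087 (P1/RW1/US1/PS1)
  → PA=0x2C743 (huge @L0)  (1 entries read)

Access #0 fault: NONE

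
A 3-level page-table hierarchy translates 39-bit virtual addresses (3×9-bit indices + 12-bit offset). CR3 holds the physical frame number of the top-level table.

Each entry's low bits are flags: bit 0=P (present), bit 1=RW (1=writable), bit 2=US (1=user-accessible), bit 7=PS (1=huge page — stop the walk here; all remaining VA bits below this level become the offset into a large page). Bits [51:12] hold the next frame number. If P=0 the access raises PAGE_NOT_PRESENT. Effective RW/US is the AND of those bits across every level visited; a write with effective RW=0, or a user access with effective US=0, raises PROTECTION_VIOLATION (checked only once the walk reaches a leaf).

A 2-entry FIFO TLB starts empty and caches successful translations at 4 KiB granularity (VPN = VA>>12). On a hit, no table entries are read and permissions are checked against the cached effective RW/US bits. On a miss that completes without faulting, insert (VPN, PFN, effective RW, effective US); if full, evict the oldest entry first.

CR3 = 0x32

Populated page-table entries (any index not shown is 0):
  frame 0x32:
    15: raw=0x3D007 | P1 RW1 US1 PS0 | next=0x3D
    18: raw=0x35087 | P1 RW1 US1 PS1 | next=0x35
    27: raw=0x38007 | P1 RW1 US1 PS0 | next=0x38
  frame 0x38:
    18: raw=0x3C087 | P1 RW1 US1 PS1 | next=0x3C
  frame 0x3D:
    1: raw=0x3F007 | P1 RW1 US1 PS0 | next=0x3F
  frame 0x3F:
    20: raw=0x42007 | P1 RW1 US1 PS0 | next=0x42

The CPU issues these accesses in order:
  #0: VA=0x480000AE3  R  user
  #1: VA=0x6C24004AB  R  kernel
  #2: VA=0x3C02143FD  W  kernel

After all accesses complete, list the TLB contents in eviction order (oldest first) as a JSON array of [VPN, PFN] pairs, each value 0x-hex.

Walk each access:
#0 VA=0x480000AE3 (r,user):
  [0] read 0x32 idx=18: raw=0x35087 flags P=1 W=1 U=1 S=1
  → PA=0x35AE3 (huge @L0)  (1 entries read)
#1 VA=0x6C24004AB (r,kernel):
  [0] read 0x32 idx=27: raw=0x38007 flags P=1 W=1 U=1 S=0
  [1] read 0x38 idx=18: raw=0x3C087 flags P=1 W=1 U=1 S=1
  → PA=0x3C4AB (huge @L1)  (2 entries read)
#2 VA=0x3C02143FD (w,kernel):
  [0] read 0x32 idx=15: raw=0x3D007 flags P=1 W=1 U=1 S=0
  [1] read 0x3D idx=1: raw=0x3F007 flags P=1 W=1 U=1 S=0
  [2] read 0x3F idx=20: raw=0x42007 flags P=1 W=1 U=1 S=0
  → PA=0x423FD  (3 entries read)

TLB: [["0x6C2400", "0x3C"], ["0x3C0214", "0x42"]]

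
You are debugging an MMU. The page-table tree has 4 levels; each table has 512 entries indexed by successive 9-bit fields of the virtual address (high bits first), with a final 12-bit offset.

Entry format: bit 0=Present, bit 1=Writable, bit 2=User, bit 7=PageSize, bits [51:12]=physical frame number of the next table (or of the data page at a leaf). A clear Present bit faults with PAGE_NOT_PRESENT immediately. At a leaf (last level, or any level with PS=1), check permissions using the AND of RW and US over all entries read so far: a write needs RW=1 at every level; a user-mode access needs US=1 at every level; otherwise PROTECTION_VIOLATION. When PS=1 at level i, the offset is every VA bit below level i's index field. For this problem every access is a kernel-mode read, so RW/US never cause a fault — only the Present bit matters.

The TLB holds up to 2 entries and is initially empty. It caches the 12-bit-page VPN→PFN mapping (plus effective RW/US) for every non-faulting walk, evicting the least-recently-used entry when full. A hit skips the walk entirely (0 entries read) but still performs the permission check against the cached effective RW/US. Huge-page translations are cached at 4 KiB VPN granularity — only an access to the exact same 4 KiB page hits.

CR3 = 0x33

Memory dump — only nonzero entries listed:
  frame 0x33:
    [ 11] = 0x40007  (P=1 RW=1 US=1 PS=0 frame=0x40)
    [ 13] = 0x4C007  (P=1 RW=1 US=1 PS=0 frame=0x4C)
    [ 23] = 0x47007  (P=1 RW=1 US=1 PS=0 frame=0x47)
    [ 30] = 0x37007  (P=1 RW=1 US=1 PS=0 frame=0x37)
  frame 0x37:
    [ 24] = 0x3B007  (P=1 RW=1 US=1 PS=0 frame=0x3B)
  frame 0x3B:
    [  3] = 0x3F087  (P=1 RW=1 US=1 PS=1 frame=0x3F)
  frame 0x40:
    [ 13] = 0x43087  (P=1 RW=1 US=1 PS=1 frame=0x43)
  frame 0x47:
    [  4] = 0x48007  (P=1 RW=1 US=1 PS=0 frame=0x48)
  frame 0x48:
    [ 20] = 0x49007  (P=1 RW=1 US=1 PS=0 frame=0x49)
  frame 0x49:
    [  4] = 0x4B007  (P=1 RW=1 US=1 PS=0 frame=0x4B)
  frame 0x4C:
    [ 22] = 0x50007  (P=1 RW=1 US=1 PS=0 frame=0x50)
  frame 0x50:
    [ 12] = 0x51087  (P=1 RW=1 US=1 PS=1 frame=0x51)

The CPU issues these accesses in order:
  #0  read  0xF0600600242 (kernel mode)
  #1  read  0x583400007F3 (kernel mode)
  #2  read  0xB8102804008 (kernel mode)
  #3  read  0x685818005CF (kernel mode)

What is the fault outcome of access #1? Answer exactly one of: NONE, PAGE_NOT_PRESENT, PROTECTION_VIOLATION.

Trace:
#0 VA=0xF0600600242 (r,kernel):
  L0: frame=0x33 idx=30 entry=0x37007 [P=1 RW=1 US=1 PS=0]
  L1: frame=0x37 idx=24 entry=0x3B007 [P=1 RW=1 US=1 PS=0]
  L2: frame=0x3B idx=3 entry=0x3F087 [P=1 RW=1 US=1 PS=1]
  → PA=0x3F242 (huge @L2)  (3 entries read)
#1 VA=0x583400007F3 (r,kernel):
  L0: frame=0x33 idx=11 entry=0x40007 [P=1 RW=1 US=1 PS=0]
  L1: frame=0x40 idx=13 entry=0x43087 [P=1 RW=1 US=1 PS=1]
  → PA=0x437F3 (huge @L1)  (2 entries read)
#2 VA=0xB8102804008 (r,kernel):
  L0: frame=0x33 idx=23 entry=0x47007 [P=1 RW=1 US=1 PS=0]
  L1: frame=0x47 idx=4 entry=0x48007 [P=1 RW=1 US=1 PS=0]
  L2: frame=0x48 idx=20 entry=0x49007 [P=1 RW=1 US=1 PS=0]
  L3: frame=0x49 idx=4 entry=0x4B007 [P=1 RW=1 US=1 PS=0]
  → PA=0x4B008  (4 entries read)
#3 VA=0x685818005CF (r,kernel):
  L0: frame=0x33 idx=13 entry=0x4C007 [P=1 RW=1 US=1 PS=0]
  L1: frame=0x4C idx=22 entry=0x50007 [P=1 RW=1 US=1 PS=0]
  L2: frame=0x50 idx=12 entry=0x51087 [P=1 RW=1 US=1 PS=1]
  → PA=0x515CF (huge @L2)  (3 entries read)

Access #1 fault: NONE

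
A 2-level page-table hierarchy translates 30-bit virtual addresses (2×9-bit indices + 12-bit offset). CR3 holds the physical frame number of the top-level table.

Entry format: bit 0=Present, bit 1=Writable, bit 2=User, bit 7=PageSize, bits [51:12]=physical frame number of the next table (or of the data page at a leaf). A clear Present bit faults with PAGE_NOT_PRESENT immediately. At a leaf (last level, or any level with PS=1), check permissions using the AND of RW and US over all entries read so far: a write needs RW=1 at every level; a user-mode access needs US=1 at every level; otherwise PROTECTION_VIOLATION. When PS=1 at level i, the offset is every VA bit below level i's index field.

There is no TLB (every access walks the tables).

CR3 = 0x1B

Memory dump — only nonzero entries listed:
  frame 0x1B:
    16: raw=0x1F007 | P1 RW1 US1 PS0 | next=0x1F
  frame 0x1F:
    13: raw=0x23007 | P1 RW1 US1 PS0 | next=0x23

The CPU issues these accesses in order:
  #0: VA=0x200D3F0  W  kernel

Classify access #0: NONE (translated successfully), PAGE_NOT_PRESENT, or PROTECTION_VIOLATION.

Trace:
#0 VA=0x200D3F0 (w,kernel):
  L0 @0x1B[16] → 0x1F007  P=1,RW=1,US=1,PS=0
  L1 @0x1F[13] → 0x23007  P=1,RW=1,US=1,PS=0
  → PA=0x233F0  (2 entries read)

Access #0 fault: NONE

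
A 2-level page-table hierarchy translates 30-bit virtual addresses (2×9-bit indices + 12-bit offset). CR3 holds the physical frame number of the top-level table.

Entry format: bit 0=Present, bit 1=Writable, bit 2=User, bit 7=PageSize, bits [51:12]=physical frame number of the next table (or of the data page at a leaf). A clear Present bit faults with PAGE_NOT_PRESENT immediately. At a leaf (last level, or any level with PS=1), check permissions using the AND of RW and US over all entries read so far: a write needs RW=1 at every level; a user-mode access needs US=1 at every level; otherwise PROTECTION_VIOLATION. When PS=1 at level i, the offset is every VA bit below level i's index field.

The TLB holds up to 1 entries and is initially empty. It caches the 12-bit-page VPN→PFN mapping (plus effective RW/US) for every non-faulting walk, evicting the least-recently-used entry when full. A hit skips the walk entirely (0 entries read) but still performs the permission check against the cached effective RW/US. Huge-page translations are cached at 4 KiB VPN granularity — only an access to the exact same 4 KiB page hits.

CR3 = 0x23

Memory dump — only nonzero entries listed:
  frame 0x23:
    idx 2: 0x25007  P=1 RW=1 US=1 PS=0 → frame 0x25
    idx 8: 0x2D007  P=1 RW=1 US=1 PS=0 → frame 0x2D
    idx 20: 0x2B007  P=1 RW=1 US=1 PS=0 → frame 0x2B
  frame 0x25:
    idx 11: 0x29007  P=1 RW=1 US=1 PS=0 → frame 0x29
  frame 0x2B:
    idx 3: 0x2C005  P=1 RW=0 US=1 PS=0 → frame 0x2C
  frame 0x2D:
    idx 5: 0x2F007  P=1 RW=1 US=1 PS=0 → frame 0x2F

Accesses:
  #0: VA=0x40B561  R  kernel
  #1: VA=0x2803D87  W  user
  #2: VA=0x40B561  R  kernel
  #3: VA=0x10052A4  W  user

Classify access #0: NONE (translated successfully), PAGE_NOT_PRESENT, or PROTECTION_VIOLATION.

Walk each access:
#0 VA=0x40B561 (r,kernel):
  L0: frame=0x23 idx=2 entry=0x25007 [P=1 RW=1 US=1 PS=0]
  L1: frame=0x25 idx=11 entry=0x29007 [P=1 RW=1 US=1 PS=0]
  ⇒ phys 0x29561  [2 reads]
#1 VA=0x2803D87 (w,user):
  L0: frame=0x23 idx=20 entry=0x2B007 [P=1 RW=1 US=1 PS=0]
  L1: frame=0x2B idx=3 entry=0x2C005 [P=1 RW=0 US=1 PS=0]
  ⇒ fault: PROTECTION_VIOLATION  — 2 lookups
#2 VA=0x40B561 (r,kernel):
  TLB hit vpn=0x40B → PA=0x29561
#3 VA=0x10052A4 (w,user):
  L0: frame=0x23 idx=8 entry=0x2D007 [P=1 RW=1 US=1 PS=0]
  L1: frame=0x2D idx=5 entry=0x2F007 [P=1 RW=1 US=1 PS=0]
  ⇒ phys 0x2F2A4  [2 reads]

Access #0 fault: NONE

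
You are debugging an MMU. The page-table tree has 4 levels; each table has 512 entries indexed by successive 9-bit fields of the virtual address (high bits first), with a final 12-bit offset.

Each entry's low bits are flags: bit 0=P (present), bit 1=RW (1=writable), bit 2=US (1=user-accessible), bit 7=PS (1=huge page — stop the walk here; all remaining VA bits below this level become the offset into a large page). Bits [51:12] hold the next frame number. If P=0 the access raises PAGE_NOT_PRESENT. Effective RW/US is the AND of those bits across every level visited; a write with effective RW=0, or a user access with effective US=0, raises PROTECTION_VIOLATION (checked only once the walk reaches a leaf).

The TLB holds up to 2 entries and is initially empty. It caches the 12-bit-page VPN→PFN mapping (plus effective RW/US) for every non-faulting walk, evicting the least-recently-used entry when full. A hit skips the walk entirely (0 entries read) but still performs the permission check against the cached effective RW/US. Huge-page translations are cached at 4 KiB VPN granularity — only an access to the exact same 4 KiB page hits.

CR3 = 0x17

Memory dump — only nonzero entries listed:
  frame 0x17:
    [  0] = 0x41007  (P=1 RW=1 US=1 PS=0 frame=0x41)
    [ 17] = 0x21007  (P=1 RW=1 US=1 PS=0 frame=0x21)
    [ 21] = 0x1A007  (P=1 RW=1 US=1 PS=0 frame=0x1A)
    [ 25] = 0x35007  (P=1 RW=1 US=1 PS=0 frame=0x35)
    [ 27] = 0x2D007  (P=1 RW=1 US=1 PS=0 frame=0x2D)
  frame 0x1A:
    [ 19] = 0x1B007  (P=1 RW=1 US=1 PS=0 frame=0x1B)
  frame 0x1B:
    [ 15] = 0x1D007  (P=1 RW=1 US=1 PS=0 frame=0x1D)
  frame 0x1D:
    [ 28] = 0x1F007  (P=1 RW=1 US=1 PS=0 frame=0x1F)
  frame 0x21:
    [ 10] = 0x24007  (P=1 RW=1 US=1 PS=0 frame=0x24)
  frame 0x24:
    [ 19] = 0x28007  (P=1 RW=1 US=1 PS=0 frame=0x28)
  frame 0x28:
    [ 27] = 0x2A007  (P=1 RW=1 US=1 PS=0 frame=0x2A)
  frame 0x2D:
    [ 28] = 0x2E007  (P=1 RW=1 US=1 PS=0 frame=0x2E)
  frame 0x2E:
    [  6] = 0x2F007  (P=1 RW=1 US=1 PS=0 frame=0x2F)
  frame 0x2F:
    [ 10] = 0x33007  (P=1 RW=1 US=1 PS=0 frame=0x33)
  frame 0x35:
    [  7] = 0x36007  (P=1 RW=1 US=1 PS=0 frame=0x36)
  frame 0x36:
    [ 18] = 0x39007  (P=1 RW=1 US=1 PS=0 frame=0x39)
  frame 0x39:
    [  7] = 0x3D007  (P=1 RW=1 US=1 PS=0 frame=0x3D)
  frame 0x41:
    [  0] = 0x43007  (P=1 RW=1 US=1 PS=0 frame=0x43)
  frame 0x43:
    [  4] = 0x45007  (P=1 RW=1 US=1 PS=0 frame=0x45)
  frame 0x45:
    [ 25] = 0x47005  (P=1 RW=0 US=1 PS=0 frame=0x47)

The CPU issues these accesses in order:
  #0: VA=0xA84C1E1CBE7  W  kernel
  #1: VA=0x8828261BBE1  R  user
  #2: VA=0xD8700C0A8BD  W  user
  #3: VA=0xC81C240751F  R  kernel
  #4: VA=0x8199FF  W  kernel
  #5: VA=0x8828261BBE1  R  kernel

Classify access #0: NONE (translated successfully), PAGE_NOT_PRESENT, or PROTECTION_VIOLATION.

Walk each access:
#0 VA=0xA84C1E1CBE7 (w,kernel):
  L0: frame=0x17 idx=21 entry=0x1A007 [P=1 RW=1 US=1 PS=0]
  L1: frame=0x1A idx=19 entry=0x1B007 [P=1 RW=1 US=1 PS=0]
  L2: frame=0x1B idx=15 entry=0x1D007 [P=1 RW=1 US=1 PS=0]
  L3: frame=0x1D idx=28 entry=0x1F007 [P=1 RW=1 US=1 PS=0]
  → PA=0x1FBE7  (4 entries read)
#1 VA=0x8828261BBE1 (r,user):
  L0: frame=0x17 idx=17 entry=0x21007 [P=1 RW=1 US=1 PS=0]
  L1: frame=0x21 idx=10 entry=0x24007 [P=1 RW=1 US=1 PS=0]
  L2: frame=0x24 idx=19 entry=0x28007 [P=1 RW=1 US=1 PS=0]
  L3: frame=0x28 idx=27 entry=0x2A007 [P=1 RW=1 US=1 PS=0]
  → PA=0x2ABE1  (4 entries read)
#2 VA=0xD8700C0A8BD (w,user):
  L0: frame=0x17 idx=27 entry=0x2D007 [P=1 RW=1 US=1 PS=0]
  L1: frame=0x2D idx=28 entry=0x2E007 [P=1 RW=1 US=1 PS=0]
  L2: frame=0x2E idx=6 entry=0x2F007 [P=1 RW=1 US=1 PS=0]
  L3: frame=0x2F idx=10 entry=0x33007 [P=1 RW=1 US=1 PS=0]
  → PA=0x338BD  (4 entries read)
#3 VA=0xC81C240751F (r,kernel):
  L0: frame=0x17 idx=25 entry=0x35007 [P=1 RW=1 US=1 PS=0]
  L1: frame=0x35 idx=7 entry=0x36007 [P=1 RW=1 US=1 PS=0]
  L2: frame=0x36 idx=18 entry=0x39007 [P=1 RW=1 US=1 PS=0]
  L3: frame=0x39 idx=7 entry=0x3D007 [P=1 RW=1 US=1 PS=0]
  → PA=0x3D51F  (4 entries read)
#4 VA=0x8199FF (w,kernel):
  L0: frame=0x17 idx=0 entry=0x41007 [P=1 RW=1 US=1 PS=0]
  L1: frame=0x41 idx=0 entry=0x43007 [P=1 RW=1 US=1 PS=0]
  L2: frame=0x43 idx=4 entry=0x45007 [P=1 RW=1 US=1 PS=0]
  L3: frame=0x45 idx=25 entry=0x47005 [P=1 RW=0 US=1 PS=0]
  → PROTECTION_VIOLATION  (4 entries read)
#5 VA=0x8828261BBE1 (r,kernel):
  L0: frame=0x17 idx=17 entry=0x21007 [P=1 RW=1 US=1 PS=0]
  L1: frame=0x21 idx=10 entry=0x24007 [P=1 RW=1 US=1 PS=0]
  L2: frame=0x24 idx=19 entry=0x28007 [P=1 RW=1 US=1 PS=0]
  L3: frame=0x28 idx=27 entry=0x2A007 [P=1 RW=1 US=1 PS=0]
  → PA=0x2ABE1  (4 entries read)

Access #0 fault: NONE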